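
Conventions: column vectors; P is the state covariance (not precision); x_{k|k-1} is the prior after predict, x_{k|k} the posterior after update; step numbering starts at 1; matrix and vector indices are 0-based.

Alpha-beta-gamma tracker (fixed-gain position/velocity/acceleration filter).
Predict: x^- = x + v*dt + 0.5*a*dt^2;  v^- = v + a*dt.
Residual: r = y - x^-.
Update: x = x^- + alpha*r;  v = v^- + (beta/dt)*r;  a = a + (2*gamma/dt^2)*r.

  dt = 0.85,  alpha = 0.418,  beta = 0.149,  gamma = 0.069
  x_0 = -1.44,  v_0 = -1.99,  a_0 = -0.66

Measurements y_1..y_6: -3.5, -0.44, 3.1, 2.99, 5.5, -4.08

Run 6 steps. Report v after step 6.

v_post = 5.2424

step 1: x_pred=-3.3699  r=-0.1301  x^+=-3.4243  v^+=-2.5738  a^+=-0.6848
step 2: x_pred=-5.8594  r=5.4194  x^+=-3.5941  v^+=-2.2059  a^+=0.3503
step 3: x_pred=-5.3426  r=8.4426  x^+=-1.8136  v^+=-0.4282  a^+=1.9629
step 4: x_pred=-1.4685  r=4.4585  x^+=0.3951  v^+=2.0217  a^+=2.8144
step 5: x_pred=3.1303  r=2.3697  x^+=4.1209  v^+=4.8294  a^+=3.2671
step 6: x_pred=9.4061  r=-13.4861  x^+=3.7689  v^+=5.2424  a^+=0.6912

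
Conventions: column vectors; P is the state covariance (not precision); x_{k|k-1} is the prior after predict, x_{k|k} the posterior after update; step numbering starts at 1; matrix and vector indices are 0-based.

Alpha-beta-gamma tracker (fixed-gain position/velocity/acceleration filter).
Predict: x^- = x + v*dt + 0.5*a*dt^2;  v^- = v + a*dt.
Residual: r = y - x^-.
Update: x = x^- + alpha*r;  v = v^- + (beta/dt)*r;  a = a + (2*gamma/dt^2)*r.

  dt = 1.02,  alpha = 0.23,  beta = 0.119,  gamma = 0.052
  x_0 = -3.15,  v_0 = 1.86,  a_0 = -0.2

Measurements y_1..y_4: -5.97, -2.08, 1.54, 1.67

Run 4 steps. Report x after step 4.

x_post = -0.4664

step 1: x_pred=-1.3568  r=-4.6132  x^+=-2.4179  v^+=1.1178  a^+=-0.6611
step 2: x_pred=-1.6216  r=-0.4584  x^+=-1.7271  v^+=0.3900  a^+=-0.7070
step 3: x_pred=-1.6971  r=3.2371  x^+=-0.9525  v^+=0.0465  a^+=-0.3834
step 4: x_pred=-1.1045  r=2.7745  x^+=-0.4664  v^+=-0.0208  a^+=-0.1060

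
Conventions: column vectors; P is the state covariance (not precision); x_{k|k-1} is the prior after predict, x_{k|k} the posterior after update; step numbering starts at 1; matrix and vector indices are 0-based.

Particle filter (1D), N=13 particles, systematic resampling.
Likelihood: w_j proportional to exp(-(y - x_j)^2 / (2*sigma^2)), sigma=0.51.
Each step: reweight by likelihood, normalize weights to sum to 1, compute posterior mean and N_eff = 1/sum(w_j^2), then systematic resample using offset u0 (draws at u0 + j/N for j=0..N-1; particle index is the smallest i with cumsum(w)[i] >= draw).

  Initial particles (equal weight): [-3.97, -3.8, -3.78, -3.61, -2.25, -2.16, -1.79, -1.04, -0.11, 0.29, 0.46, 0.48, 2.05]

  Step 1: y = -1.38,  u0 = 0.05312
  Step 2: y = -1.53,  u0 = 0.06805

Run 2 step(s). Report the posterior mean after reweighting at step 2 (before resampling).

post_mean = -1.6187

step 1: w=[0.0000, 0.0000, 0.0000, 0.0000, 0.1100, 0.1464, 0.3413, 0.3775, 0.0212, 0.0022, 0.0007, 0.0006, 0.0000]  mean=-1.5685  Neff=3.4133  idx=[4, 5, 5, 6, 6, 6, 6, 6, 7, 7, 7, 7, 8]
step 2: w=[0.0448, 0.0566, 0.0566, 0.1066, 0.1066, 0.1066, 0.1066, 0.1066, 0.0765, 0.0765, 0.0765, 0.0765, 0.0025]  mean=-1.6187  Neff=11.2701  idx=[1, 2, 3, 4, 5, 5, 6, 7, 7, 8, 9, 10, 11]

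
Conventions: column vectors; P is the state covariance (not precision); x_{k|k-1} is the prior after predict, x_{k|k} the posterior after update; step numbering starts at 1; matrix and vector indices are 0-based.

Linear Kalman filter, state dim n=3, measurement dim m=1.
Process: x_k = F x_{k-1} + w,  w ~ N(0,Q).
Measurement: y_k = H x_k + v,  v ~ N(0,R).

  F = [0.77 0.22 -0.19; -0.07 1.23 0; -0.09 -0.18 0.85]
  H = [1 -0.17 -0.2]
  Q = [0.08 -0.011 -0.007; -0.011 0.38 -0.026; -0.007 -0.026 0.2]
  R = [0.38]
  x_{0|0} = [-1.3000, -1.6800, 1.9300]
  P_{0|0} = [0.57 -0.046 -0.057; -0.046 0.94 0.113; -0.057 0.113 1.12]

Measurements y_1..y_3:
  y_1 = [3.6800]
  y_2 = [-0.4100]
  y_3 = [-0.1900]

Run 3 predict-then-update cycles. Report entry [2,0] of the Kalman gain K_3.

step 1: x^-=[-1.7373, -1.9754, 2.0599]  P^-=[0.4955 0.1426 -0.2706; 0.1426 1.8128 -0.1045; -0.2706 -0.1045 1.0169]  S=[1.0212]  K=[0.5145; -0.1417; -0.4467]  nu=[5.4935]  x^+=[1.0889, -2.7536, -0.3942]  P^+=[0.2252 0.2170 -0.0359; 0.2170 1.7923 -0.1691; -0.0359 -0.1691 0.8131]
step 2: x^-=[0.3076, -3.4632, 0.0625]  P^-=[0.4278 0.7031 -0.3208; 0.7031 3.0554 -0.6174; -0.3208 -0.6174 0.9116]  S=[0.7798]  K=[0.4776; 0.3939; -0.5106]  nu=[-1.2938]  x^+=[-0.3103, -3.9728, 0.7231]  P^+=[0.2499 0.5564 -0.1306; 0.5564 2.9344 -0.4605; -0.1306 -0.4605 0.7083]
step 3: x^-=[-1.2504, -4.8649, 1.3577]  P^-=[0.6610 1.3939 -0.5327; 1.3939 4.7248 -1.2024; -0.5327 -1.2024 0.9878]  S=[0.8745]  K=[0.6068; 0.9504; -0.6013]  nu=[0.5049]  x^+=[-0.9440, -4.3850, 1.0541]  P^+=[0.3391 0.8896 -0.2136; 0.8896 3.9349 -0.7026; -0.2136 -0.7026 0.6716]

K[2,0] = -0.6013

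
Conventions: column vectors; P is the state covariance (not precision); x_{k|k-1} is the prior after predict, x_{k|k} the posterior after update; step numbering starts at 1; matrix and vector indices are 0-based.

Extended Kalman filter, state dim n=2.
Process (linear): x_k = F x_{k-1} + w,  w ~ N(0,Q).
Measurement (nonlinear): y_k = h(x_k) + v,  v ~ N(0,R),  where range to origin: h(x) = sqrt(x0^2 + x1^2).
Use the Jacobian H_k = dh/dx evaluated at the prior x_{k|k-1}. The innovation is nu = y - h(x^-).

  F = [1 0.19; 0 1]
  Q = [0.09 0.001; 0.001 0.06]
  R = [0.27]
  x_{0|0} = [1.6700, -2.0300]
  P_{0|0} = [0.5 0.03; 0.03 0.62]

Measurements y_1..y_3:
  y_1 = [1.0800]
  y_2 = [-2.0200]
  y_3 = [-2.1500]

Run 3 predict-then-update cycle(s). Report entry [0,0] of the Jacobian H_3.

H_jac[0,0] = 0.4659

step 1: x^-=[1.2843, -2.0300]  P^-=[0.6238 0.1488; 0.1488 0.6800]  H_jac=[0.5346 -0.8451]  S=[0.7995]  K=[0.2599; -0.6193]  nu=[-1.3222]  x^+=[0.9407, -1.2112]  P^+=[0.5698 0.2775; 0.2775 0.3734]
step 2: x^-=[0.7106, -1.2112]  P^-=[0.7787 0.3494; 0.3494 0.4334]  H_jac=[0.5060 -0.8625]  S=[0.4868]  K=[0.1904; -0.4047]  nu=[-3.4243]  x^+=[0.0587, 0.1745]  P^+=[0.7611 0.3869; 0.3869 0.3537]
step 3: x^-=[0.0919, 0.1745]  P^-=[1.0109 0.4551; 0.4551 0.4137]  H_jac=[0.4659 0.8848]  S=[1.1885]  K=[0.7351; 0.4864]  nu=[-2.3473]  x^+=[-1.6335, -0.9671]  P^+=[0.3687 0.0302; 0.0302 0.1325]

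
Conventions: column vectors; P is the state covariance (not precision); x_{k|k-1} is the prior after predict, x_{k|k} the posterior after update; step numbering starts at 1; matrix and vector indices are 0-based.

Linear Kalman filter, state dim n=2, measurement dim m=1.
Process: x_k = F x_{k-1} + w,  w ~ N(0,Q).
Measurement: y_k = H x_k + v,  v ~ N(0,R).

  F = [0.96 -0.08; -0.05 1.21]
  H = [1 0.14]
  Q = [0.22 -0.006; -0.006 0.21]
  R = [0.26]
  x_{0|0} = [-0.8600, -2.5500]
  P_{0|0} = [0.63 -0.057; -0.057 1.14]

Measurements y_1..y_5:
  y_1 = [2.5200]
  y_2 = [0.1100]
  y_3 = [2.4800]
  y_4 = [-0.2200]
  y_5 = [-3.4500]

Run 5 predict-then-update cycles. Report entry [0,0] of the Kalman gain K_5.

step 1: x^-=[-0.6216, -3.0425]  P^-=[0.8167 -0.2130; -0.2130 1.8875]  S=[1.0540]  K=[0.7465; 0.0486]  nu=[3.5675]  x^+=[2.0416, -2.8691]  P^+=[0.2293 -0.2513; -0.2513 1.8851]
step 2: x^-=[2.1895, -3.5737]  P^-=[0.4820 -0.4924; -0.4924 3.0009]  S=[0.6629]  K=[0.6230; -0.1090]  nu=[-1.5792]  x^+=[1.2056, -3.4016]  P^+=[0.2246 -0.4474; -0.4474 2.9930]
step 3: x^-=[1.4295, -4.1763]  P^-=[0.5149 -0.8279; -0.8279 4.6468]  S=[0.6341]  K=[0.6292; -0.2797]  nu=[1.6352]  x^+=[2.4583, -4.6337]  P^+=[0.2639 -0.7163; -0.7163 4.5971]
step 4: x^-=[2.7306, -5.7297]  P^-=[0.6026 -1.2986; -1.2986 7.0280]  S=[0.6368]  K=[0.6609; -0.4942]  nu=[-2.1485]  x^+=[1.3108, -4.6678]  P^+=[0.3245 -1.0906; -1.0906 6.8725]
step 5: x^-=[1.6318, -5.7136]  P^-=[0.7306 -1.9581; -1.9581 10.4048]  S=[0.6463]  K=[0.7063; -0.7759]  nu=[-4.2818]  x^+=[-1.3925, -2.3914]  P^+=[0.4082 -1.6039; -1.6039 10.0157]

K[0,0] = 0.7063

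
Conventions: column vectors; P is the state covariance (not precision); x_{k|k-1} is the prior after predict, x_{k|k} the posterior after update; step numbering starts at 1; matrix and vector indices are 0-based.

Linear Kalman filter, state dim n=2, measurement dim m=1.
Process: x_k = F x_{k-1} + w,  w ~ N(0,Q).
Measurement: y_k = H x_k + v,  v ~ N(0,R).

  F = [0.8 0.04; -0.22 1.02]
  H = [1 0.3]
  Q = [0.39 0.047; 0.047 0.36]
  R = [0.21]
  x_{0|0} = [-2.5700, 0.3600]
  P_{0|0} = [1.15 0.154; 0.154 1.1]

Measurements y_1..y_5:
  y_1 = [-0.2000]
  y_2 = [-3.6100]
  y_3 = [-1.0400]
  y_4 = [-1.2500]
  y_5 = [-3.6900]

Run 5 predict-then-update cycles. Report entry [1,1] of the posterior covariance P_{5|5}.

step 1: x^-=[-2.0416, 0.9326]  P^-=[1.1376 0.0138; 0.0138 1.4910]  S=[1.4901]  K=[0.7662; 0.3094]  nu=[1.5618]  x^+=[-0.8449, 1.4159]  P^+=[0.2628 -0.3395; -0.3395 1.3483]
step 2: x^-=[-0.6193, 1.6301]  P^-=[0.5386 -0.2183; -0.2183 1.9279]  S=[0.7911]  K=[0.5980; 0.4551]  nu=[-3.4798]  x^+=[-2.7002, 0.0463]  P^+=[0.2557 -0.4336; -0.4336 1.7640]
step 3: x^-=[-2.1583, 0.6413]  P^-=[0.5287 -0.2760; -0.2760 2.4022]  S=[0.7893]  K=[0.5649; 0.5633]  nu=[0.9259]  x^+=[-1.6352, 1.1629]  P^+=[0.2768 -0.5272; -0.5272 2.1518]
step 4: x^-=[-1.2617, 1.5459]  P^-=[0.5369 -0.3395; -0.3395 2.8487]  S=[0.7995]  K=[0.5441; 0.6443]  nu=[-0.4521]  x^+=[-1.5076, 1.2546]  P^+=[0.3002 -0.6198; -0.6198 2.5168]
step 5: x^-=[-1.1559, 1.6114]  P^-=[0.5465 -0.4034; -0.4034 3.2712]  S=[0.8088]  K=[0.5260; 0.7145]  nu=[-3.0175]  x^+=[-2.7432, -0.5447]  P^+=[0.3227 -0.7074; -0.7074 2.8582]

P_post[1,1] = 2.8582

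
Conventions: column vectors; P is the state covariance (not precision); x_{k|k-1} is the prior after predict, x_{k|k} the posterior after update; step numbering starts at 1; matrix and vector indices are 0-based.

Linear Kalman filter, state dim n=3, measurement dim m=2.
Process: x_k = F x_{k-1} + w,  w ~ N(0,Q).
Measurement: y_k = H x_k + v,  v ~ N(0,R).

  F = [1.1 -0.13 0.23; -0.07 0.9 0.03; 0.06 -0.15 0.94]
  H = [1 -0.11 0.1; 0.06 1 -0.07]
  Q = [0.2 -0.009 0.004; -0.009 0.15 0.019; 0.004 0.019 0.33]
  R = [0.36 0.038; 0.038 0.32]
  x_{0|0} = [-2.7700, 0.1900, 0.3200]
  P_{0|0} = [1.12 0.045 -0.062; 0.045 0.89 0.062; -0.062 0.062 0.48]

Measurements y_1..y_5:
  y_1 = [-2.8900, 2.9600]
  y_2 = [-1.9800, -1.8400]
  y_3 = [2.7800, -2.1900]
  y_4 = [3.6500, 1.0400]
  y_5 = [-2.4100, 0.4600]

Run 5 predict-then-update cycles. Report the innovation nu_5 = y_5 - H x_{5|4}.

innov = [-5.9292, 0.6135]

step 1: x^-=[-2.9981, 0.3745, 0.1061]  P^-=[1.5477 -0.1396 0.1166; -0.1396 0.8748 -0.0333; 0.1166 -0.0333 0.7529]  S=[1.9806 -0.1203; -0.1203 1.1910]  K=[0.7972 0.0345; -0.0769 0.7217; 0.0953 -0.0567]  nu=[0.1387, 2.7728]  x^+=[-2.7920, 2.3649, -0.0379]  P^+=[0.2943 0.0211 -0.0366; 0.0211 0.2295 0.0388; -0.0366 0.0388 0.7298]
step 2: x^-=[-3.3873, 2.3227, -0.5579]  P^-=[0.5717 -0.0251 0.1376; -0.0251 0.3375 0.0437; 0.1376 0.0437 0.9656]  S=[0.9775 -0.0007; -0.0007 0.6540]  K=[0.6017 -0.0001; -0.0589 0.5090; 0.2347 -0.0237]  nu=[1.7186, -3.9985]  x^+=[-2.3527, 0.1861, -0.0598]  P^+=[0.2177 0.0097 -0.0004; 0.0097 0.1646 0.0652; -0.0004 0.0652 0.9114]
step 3: x^-=[-2.6260, 0.3304, -0.2253]  P^-=[0.5076 -0.0158 0.2063; -0.0158 0.2875 0.0770; 0.2063 0.0770 1.1212]  S=[0.9253 0.0084; 0.0084 0.6004]  K=[0.5728 -0.0076; -0.0472 0.4690; 0.3349 0.0135]  nu=[5.4648, -2.3786]  x^+=[0.5224, -1.0429, 1.5725]  P^+=[0.2040 0.0091 0.0289; 0.0091 0.1538 0.0865; 0.0289 0.0865 1.0173]
step 4: x^-=[1.0718, -0.9280, 1.6659]  P^-=[0.5101 -0.0085 0.2555; -0.0085 0.2799 0.0976; 0.2555 0.0976 1.2118]  S=[0.9364 0.0150; 0.0150 0.5908]  K=[0.5731 -0.0075; -0.0390 0.4623; 0.3902 0.0377]  nu=[2.3095, 2.0203]  x^+=[2.3804, -0.0840, 2.6432]  P^+=[0.2026 0.0104 0.0460; 0.0104 0.1527 0.0989; 0.0460 0.0989 1.0679]
step 5: x^-=[3.2373, -0.1630, 2.6400]  P^-=[0.5186 -0.0038 0.2821; -0.0038 0.2795 0.1086; 0.2821 0.1086 1.2549]  S=[0.9494 0.0194; 0.0194 0.5895]  K=[0.5765 -0.0062; -0.0344 0.4620; 0.4157 0.0502]  nu=[-5.9292, 0.6135]  x^+=[-0.1848, 0.3245, 0.2059]  P^+=[0.2032 0.0115 0.0542; 0.0115 0.1532 0.1048; 0.0542 0.1048 1.0885]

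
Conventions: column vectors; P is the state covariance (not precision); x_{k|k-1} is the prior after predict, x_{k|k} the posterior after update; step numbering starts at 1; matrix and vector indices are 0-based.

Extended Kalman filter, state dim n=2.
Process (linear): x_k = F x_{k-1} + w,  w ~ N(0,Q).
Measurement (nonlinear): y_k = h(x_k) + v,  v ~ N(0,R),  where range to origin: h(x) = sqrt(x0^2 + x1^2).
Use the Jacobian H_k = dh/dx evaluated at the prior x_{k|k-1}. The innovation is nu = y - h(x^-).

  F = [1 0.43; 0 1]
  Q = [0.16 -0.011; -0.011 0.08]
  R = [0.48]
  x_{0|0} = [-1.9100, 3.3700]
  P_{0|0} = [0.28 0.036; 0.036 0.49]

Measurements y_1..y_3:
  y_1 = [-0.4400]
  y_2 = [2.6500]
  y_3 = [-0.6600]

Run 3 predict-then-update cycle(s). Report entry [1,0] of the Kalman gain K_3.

step 1: x^-=[-0.4609, 3.3700]  P^-=[0.5616 0.2357; 0.2357 0.5700]  H_jac=[-0.1355 0.9908]  S=[0.9866]  K=[0.1596; 0.5401]  nu=[-3.8414]  x^+=[-1.0739, 1.2954]  P^+=[0.5364 0.1507; 0.1507 0.2823]
step 2: x^-=[-0.5169, 1.2954]  P^-=[0.8782 0.2610; 0.2610 0.3623]  H_jac=[-0.3706 0.9288]  S=[0.7334]  K=[-0.1132; 0.3269]  nu=[1.2553]  x^+=[-0.6589, 1.7057]  P^+=[0.8688 0.2882; 0.2882 0.2839]
step 3: x^-=[0.0745, 1.7057]  P^-=[1.3291 0.3992; 0.3992 0.3639]  H_jac=[0.0437 0.9990]  S=[0.8806]  K=[0.5189; 0.4327]  nu=[-2.3673]  x^+=[-1.1538, 0.6815]  P^+=[1.0921 0.2016; 0.2016 0.1991]

K[1,0] = 0.4327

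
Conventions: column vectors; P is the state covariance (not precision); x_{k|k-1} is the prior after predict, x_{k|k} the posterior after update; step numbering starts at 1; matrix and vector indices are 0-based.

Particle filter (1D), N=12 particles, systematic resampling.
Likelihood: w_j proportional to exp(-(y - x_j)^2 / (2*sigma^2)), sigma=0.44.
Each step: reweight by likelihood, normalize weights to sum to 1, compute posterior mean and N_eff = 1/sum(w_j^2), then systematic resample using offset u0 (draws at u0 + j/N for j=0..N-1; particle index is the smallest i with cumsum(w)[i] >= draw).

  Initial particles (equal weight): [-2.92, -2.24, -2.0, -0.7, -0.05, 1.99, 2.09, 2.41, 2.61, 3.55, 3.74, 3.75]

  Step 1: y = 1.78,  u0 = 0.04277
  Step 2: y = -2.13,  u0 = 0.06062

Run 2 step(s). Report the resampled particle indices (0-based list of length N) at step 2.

step 1: w=[0.0000, 0.0000, 0.0000, 0.0000, 0.0001, 0.4055, 0.3545, 0.1630, 0.0767, 0.0001, 0.0000, 0.0000]  mean=2.1416  Neff=3.1001  idx=[5, 5, 5, 5, 5, 6, 6, 6, 6, 7, 7, 8]
step 2: w=[0.1830, 0.1830, 0.1830, 0.1830, 0.1830, 0.0212, 0.0212, 0.0212, 0.0212, 0.0000, 0.0000, 0.0000]  mean=1.9985  Neff=5.9080  idx=[0, 0, 1, 1, 2, 2, 3, 3, 3, 4, 4, 7]

resampled_idx = [0, 0, 1, 1, 2, 2, 3, 3, 3, 4, 4, 7]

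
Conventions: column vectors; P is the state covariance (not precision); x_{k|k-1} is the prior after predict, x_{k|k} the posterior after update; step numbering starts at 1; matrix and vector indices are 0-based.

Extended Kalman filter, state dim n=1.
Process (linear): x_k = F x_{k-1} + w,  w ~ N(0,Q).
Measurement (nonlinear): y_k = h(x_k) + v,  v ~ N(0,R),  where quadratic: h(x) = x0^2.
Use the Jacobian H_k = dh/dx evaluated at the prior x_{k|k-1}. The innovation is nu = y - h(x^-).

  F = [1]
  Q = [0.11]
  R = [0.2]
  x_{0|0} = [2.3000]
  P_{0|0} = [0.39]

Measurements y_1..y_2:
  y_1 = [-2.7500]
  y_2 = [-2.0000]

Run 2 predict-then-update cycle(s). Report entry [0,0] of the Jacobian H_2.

step 1: x^-=[2.3000]  P^-=[0.5000]  H_jac=[4.6000]  S=[10.7800]  K=[0.2134]  nu=[-8.0400]  x^+=[0.5846]  P^+=[0.0093]
step 2: x^-=[0.5846]  P^-=[0.1193]  H_jac=[1.1692]  S=[0.3631]  K=[0.3841]  nu=[-2.3418]  x^+=[-0.3149]  P^+=[0.0657]

H_jac[0,0] = 1.1692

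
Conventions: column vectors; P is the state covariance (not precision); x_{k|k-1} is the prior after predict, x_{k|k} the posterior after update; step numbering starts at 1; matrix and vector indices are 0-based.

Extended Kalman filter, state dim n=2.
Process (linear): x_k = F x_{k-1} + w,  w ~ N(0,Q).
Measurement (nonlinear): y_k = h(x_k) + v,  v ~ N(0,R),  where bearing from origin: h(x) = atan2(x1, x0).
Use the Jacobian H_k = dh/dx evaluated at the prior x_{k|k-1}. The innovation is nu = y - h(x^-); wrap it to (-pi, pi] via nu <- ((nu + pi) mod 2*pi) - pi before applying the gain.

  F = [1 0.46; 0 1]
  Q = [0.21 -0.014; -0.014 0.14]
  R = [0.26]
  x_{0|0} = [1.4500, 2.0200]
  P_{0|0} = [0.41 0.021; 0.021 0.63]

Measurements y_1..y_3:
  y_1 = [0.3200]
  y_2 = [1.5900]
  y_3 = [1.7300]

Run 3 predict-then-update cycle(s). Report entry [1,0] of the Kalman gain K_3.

K[1,0] = 0.2667

step 1: x^-=[2.3792, 2.0200]  P^-=[0.7726 0.2968; 0.2968 0.7700]  H_jac=[-0.2074 0.2442]  S=[0.3091]  K=[-0.2838; 0.4093]  nu=[-0.3839]  x^+=[2.4882, 1.8628]  P^+=[0.7477 0.3327; 0.3327 0.7182]
step 2: x^-=[3.3451, 1.8628]  P^-=[1.4158 0.6491; 0.6491 0.8582]  H_jac=[-0.1271 0.2282]  S=[0.2899]  K=[-0.1097; 0.3910]  nu=[1.0819]  x^+=[3.2264, 2.2858]  P^+=[1.4123 0.6615; 0.6615 0.8139]
step 3: x^-=[4.2779, 2.2858]  P^-=[2.4031 1.0219; 1.0219 0.9539]  H_jac=[-0.0972 0.1818]  S=[0.2781]  K=[-0.1714; 0.2667]  nu=[1.2393]  x^+=[4.0655, 2.6163]  P^+=[2.3950 1.0346; 1.0346 0.9341]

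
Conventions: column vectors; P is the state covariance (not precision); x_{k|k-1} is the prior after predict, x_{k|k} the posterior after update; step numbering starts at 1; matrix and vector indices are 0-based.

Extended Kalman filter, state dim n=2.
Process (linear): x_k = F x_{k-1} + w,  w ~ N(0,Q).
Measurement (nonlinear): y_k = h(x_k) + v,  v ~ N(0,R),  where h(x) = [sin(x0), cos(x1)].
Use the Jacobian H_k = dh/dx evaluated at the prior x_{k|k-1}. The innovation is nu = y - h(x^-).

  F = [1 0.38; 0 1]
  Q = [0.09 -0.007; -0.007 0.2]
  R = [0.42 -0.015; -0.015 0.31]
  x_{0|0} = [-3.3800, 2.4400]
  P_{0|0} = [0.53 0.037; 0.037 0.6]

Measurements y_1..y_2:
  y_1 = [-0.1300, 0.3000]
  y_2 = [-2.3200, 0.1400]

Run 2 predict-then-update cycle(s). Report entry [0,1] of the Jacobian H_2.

H_jac[0,1] = 0.0000

step 1: x^-=[-2.4528, 2.4400]  P^-=[0.7348 0.2580; 0.2580 0.8000]  H_jac=[-0.7720 0.0000; 0.0000 -0.6454]  S=[0.8579 0.1136; 0.1136 0.6433]  K=[-0.6419 -0.1455; -0.1289 -0.7799]  nu=[0.5056, 1.0638]  x^+=[-2.9322, 1.5451]  P^+=[0.3464 0.0550; 0.0550 0.3716]
step 2: x^-=[-2.3451, 1.5451]  P^-=[0.5318 0.1892; 0.1892 0.5716]  H_jac=[-0.6992 0.0000; 0.0000 -0.9997]  S=[0.6800 0.1172; 0.1172 0.8812]  K=[-0.5218 -0.1452; -0.0847 -0.6372]  nu=[-1.6051, 0.1143]  x^+=[-1.5241, 1.6082]  P^+=[0.3103 0.0372; 0.0372 0.1963]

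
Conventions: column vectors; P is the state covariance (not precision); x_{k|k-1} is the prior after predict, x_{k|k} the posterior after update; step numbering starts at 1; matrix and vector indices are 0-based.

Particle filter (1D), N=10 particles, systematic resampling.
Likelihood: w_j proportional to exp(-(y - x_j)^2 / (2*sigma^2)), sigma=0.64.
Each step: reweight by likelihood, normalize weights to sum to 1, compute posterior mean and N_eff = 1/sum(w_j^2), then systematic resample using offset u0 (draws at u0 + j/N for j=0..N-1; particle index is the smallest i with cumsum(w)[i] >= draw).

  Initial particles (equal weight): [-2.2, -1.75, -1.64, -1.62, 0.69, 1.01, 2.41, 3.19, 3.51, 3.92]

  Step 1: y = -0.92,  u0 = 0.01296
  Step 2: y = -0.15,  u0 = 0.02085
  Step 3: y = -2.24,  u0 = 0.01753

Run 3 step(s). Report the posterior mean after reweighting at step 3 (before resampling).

step 1: w=[0.0796, 0.2536, 0.3123, 0.3234, 0.0248, 0.0062, 0.0000, 0.0000, 0.0000, 0.0000]  mean=-1.6316  Neff=3.6572  idx=[0, 1, 1, 1, 2, 2, 2, 3, 3, 3]
step 2: w=[0.0107, 0.0796, 0.0796, 0.0796, 0.1206, 0.1206, 0.1206, 0.1296, 0.1296, 0.1296]  mean=-1.6645  Neff=8.8408  idx=[1, 2, 3, 4, 5, 6, 7, 7, 8, 9]
step 3: w=[0.1118, 0.1118, 0.1118, 0.0966, 0.0966, 0.0966, 0.0937, 0.0937, 0.0937, 0.0937]  mean=-1.6694  Neff=9.9394  idx=[0, 1, 1, 2, 3, 4, 5, 6, 8, 9]

post_mean = -1.6694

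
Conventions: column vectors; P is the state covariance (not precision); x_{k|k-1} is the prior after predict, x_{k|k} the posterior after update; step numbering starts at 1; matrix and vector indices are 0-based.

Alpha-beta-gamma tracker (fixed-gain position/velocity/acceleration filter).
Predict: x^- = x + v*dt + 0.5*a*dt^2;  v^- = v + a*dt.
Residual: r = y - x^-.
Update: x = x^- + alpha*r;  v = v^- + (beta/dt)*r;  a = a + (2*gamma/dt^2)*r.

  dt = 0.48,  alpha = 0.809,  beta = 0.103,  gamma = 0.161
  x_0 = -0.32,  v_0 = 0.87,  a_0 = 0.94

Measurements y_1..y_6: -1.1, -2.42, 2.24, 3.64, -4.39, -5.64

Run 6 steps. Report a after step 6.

step 1: x_pred=0.2059  r=-1.3059  x^+=-0.8506  v^+=1.0410  a^+=-0.8851
step 2: x_pred=-0.4529  r=-1.9671  x^+=-2.0443  v^+=0.1940  a^+=-3.6343
step 3: x_pred=-2.3698  r=4.6098  x^+=1.3595  v^+=-0.5612  a^+=2.8083
step 4: x_pred=1.4136  r=2.2264  x^+=3.2148  v^+=1.2645  a^+=5.9197
step 5: x_pred=4.5037  r=-8.8937  x^+=-2.6913  v^+=2.1975  a^+=-6.5098
step 6: x_pred=-2.3864  r=-3.2536  x^+=-5.0186  v^+=-1.6253  a^+=-11.0569

a_post = -11.0569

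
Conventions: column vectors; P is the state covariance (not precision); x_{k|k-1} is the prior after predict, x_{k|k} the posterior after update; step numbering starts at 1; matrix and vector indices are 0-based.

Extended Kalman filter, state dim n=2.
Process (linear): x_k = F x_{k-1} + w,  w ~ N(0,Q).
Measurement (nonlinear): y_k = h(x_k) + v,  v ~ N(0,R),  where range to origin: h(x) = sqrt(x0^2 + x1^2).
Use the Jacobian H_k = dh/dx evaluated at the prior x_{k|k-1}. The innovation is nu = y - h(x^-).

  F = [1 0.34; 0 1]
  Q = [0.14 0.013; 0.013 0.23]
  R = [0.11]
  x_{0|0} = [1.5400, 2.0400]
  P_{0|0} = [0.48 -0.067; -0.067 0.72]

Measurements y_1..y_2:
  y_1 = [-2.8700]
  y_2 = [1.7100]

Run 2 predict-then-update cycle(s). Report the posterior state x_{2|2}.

x_post = [-1.5362, -1.2663]

step 1: x^-=[2.2336, 2.0400]  P^-=[0.6577 0.1908; 0.1908 0.9500]  H_jac=[0.7384 0.6744]  S=[1.0906]  K=[0.5632; 0.7166]  nu=[-5.8950]  x^+=[-1.0867, -2.1843]  P^+=[0.3117 -0.2494; -0.2494 0.3899]
step 2: x^-=[-1.8293, -2.1843]  P^-=[0.3272 -0.1038; -0.1038 0.6199]  H_jac=[-0.6421 -0.7667]  S=[0.5071]  K=[-0.2573; -0.8059]  nu=[-1.1392]  x^+=[-1.5362, -1.2663]  P^+=[0.2936 -0.2090; -0.2090 0.2906]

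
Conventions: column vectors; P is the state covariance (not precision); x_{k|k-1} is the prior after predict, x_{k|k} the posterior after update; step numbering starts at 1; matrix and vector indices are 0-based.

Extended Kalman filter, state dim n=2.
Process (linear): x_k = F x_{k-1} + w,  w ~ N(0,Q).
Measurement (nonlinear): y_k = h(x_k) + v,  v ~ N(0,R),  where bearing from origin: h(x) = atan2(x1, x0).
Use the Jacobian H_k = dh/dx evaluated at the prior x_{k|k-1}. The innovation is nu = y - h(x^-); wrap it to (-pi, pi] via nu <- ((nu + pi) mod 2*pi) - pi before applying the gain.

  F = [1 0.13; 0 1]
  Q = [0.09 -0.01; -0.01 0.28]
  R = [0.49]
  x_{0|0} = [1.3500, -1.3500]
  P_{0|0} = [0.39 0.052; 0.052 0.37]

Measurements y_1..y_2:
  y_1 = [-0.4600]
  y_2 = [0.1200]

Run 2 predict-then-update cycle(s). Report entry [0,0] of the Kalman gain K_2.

K[0,0] = 0.3247

step 1: x^-=[1.1745, -1.3500]  P^-=[0.4998 0.0901; 0.0901 0.6500]  H_jac=[0.4216 0.3668]  S=[0.6942]  K=[0.3512; 0.3982]  nu=[0.3948]  x^+=[1.3131, -1.1928]  P^+=[0.4142 -0.0070; -0.0070 0.5399]
step 2: x^-=[1.1581, -1.1928]  P^-=[0.5115 0.0532; 0.0532 0.8199]  H_jac=[0.4316 0.4190]  S=[0.7485]  K=[0.3247; 0.4897]  nu=[0.9202]  x^+=[1.4569, -0.7422]  P^+=[0.4326 -0.0658; -0.0658 0.6404]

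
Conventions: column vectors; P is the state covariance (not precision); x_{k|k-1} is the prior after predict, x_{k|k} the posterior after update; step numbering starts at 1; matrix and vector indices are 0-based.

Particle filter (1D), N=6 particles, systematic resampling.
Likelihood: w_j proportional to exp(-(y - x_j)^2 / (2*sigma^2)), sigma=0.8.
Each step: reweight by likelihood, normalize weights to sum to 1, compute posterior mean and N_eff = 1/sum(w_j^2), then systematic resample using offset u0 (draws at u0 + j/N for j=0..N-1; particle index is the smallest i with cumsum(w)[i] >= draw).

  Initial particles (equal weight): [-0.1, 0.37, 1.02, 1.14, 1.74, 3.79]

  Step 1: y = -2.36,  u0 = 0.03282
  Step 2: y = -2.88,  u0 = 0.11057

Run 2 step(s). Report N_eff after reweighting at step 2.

N_eff = 5.2084

step 1: w=[0.8539, 0.1367, 0.0061, 0.0032, 0.0001, 0.0000]  mean=-0.0247  Neff=1.3372  idx=[0, 0, 0, 0, 0, 1]
step 2: w=[0.1957, 0.1957, 0.1957, 0.1957, 0.1957, 0.0214]  mean=-0.0900  Neff=5.2084  idx=[0, 1, 2, 3, 3, 4]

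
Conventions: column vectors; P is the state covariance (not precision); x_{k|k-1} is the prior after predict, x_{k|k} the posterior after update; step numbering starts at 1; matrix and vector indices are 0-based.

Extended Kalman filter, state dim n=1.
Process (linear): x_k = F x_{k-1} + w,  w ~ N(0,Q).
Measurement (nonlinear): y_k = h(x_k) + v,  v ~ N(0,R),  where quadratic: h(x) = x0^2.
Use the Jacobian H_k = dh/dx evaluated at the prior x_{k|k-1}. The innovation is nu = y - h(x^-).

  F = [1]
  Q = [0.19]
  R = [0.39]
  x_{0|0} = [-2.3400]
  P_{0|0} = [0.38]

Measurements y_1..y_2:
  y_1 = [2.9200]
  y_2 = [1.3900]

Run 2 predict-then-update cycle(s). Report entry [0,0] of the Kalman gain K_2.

K[0,0] = -0.2415

step 1: x^-=[-2.3400]  P^-=[0.5700]  H_jac=[-4.6800]  S=[12.8744]  K=[-0.2072]  nu=[-2.5556]  x^+=[-1.8105]  P^+=[0.0173]
step 2: x^-=[-1.8105]  P^-=[0.2073]  H_jac=[-3.6209]  S=[3.1075]  K=[-0.2415]  nu=[-1.8878]  x^+=[-1.3545]  P^+=[0.0260]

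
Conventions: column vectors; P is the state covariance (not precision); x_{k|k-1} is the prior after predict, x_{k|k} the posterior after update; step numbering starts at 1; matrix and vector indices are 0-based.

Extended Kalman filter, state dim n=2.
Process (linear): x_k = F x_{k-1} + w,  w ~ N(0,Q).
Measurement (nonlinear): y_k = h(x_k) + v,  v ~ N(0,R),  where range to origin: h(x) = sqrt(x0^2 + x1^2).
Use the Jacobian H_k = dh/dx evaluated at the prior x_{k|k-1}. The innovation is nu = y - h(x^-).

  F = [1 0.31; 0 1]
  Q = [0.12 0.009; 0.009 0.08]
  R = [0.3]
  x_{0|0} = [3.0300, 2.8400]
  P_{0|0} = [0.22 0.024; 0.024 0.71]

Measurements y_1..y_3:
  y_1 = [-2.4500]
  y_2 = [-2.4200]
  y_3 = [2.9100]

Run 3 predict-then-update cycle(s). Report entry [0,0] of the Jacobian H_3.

H_jac[0,0] = 0.6295

step 1: x^-=[3.9104, 2.8400]  P^-=[0.4231 0.2531; 0.2531 0.7900]  H_jac=[0.8091 0.5876]  S=[1.0905]  K=[0.4503; 0.6135]  nu=[-7.2829]  x^+=[0.6307, -1.6281]  P^+=[0.2020 -0.0482; -0.0482 0.3795]
step 2: x^-=[0.1260, -1.6281]  P^-=[0.3286 0.0785; 0.0785 0.4595]  H_jac=[0.0771 -0.9970]  S=[0.7467]  K=[-0.0708; -0.6055]  nu=[-4.0530]  x^+=[0.4131, 0.8260]  P^+=[0.3248 0.0464; 0.0464 0.1858]
step 3: x^-=[0.6691, 0.8260]  P^-=[0.4915 0.1130; 0.1130 0.2658]  H_jac=[0.6295 0.7770]  S=[0.7658]  K=[0.5187; 0.3626]  nu=[1.8470]  x^+=[1.6272, 1.4957]  P^+=[0.2854 -0.0310; -0.0310 0.1651]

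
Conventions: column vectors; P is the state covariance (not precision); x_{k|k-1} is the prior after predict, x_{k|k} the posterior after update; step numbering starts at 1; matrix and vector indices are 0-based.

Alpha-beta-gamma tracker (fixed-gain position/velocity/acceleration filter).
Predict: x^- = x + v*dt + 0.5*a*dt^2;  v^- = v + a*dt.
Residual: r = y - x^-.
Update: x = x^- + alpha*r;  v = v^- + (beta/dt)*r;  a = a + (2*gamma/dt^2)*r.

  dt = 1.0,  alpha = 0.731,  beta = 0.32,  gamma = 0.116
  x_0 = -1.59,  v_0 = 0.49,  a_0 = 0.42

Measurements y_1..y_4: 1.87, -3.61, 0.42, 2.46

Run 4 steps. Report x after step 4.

step 1: x_pred=-0.8900  r=2.7600  x^+=1.1276  v^+=1.7932  a^+=1.0603
step 2: x_pred=3.4509  r=-7.0609  x^+=-1.7106  v^+=0.5940  a^+=-0.5778
step 3: x_pred=-1.4055  r=1.8255  x^+=-0.0711  v^+=0.6004  a^+=-0.1543
step 4: x_pred=0.4522  r=2.0078  x^+=1.9199  v^+=1.0886  a^+=0.3115

x_post = 1.9199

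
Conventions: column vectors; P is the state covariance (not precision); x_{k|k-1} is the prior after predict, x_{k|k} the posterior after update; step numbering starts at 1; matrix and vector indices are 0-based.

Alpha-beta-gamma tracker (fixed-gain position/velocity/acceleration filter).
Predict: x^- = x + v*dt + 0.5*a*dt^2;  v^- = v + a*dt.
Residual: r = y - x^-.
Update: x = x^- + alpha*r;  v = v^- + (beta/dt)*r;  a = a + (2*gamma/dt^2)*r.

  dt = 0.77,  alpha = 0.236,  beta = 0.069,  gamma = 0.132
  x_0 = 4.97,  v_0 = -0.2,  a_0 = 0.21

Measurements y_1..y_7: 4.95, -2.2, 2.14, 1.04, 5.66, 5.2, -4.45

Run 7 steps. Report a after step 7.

step 1: x_pred=4.8783  r=0.0717  x^+=4.8952  v^+=-0.0319  a^+=0.2419
step 2: x_pred=4.9424  r=-7.1424  x^+=3.2568  v^+=-0.4856  a^+=-2.9383
step 3: x_pred=2.0118  r=0.1282  x^+=2.0420  v^+=-2.7366  a^+=-2.8812
step 4: x_pred=-0.9193  r=1.9593  x^+=-0.4569  v^+=-4.7796  a^+=-2.0088
step 5: x_pred=-4.7327  r=10.3927  x^+=-2.2800  v^+=-5.3951  a^+=2.6187
step 6: x_pred=-5.6580  r=10.8580  x^+=-3.0955  v^+=-2.4057  a^+=7.4534
step 7: x_pred=-2.7383  r=-1.7117  x^+=-3.1423  v^+=3.1801  a^+=6.6913

a_post = 6.6913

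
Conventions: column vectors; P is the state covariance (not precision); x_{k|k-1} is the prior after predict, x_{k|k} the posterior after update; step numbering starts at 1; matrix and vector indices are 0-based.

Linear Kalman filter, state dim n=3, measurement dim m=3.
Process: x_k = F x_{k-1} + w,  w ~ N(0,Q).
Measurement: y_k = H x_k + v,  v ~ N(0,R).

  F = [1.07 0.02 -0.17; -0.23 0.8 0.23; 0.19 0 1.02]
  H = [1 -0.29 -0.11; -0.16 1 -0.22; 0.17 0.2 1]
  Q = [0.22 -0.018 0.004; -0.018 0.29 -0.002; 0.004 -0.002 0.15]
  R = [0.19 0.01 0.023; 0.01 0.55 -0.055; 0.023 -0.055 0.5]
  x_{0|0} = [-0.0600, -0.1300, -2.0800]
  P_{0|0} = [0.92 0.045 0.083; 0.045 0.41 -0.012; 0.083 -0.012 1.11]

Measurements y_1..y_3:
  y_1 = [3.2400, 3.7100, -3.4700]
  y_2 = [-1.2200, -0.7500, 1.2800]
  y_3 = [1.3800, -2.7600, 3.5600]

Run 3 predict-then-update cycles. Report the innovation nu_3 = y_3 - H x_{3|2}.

innov = [0.9633, -2.8776, 4.0549]

step 1: x^-=[0.2868, -0.5686, -2.1330]  P^-=[1.2774 -0.2177 0.0864; -0.2177 0.6300 0.1994; 0.0864 0.1994 1.3702]  S=[1.6569 -0.5984 0.0426; -0.5984 1.2671 -0.1217; 0.0426 -0.1217 2.0267]  K=[0.8181 0.0492 0.1140; -0.0920 0.4632 0.1720; -0.1212 -0.0814 0.7007]  nu=[2.5537, 3.8552, -1.2720]  x^+=[2.4209, 0.7631, -3.6475]  P^+=[0.1805 0.0644 0.0296; 0.0644 0.2539 -0.0033; 0.0296 -0.0033 0.3477]
step 2: x^-=[3.2257, -0.7853, -3.2605]  P^-=[0.4288 -0.0083 0.0119; -0.0083 0.4524 0.0731; 0.0119 0.0731 0.5297]  S=[0.6701 -0.1914 -0.0010; -0.1914 1.0103 -0.0263; -0.0010 -0.0263 1.0929]  K=[0.6552 0.0475 0.0778; -0.1004 0.4183 0.1584; -0.1155 -0.0537 0.4985]  nu=[-5.0320, -0.1659, 4.1492]  x^+=[0.2436, 0.3078, -0.6023]  P^+=[0.1444 0.0550 0.0158; 0.0550 0.2289 -0.0012; 0.0158 -0.0012 0.2471]
step 3: x^-=[0.3692, 0.0517, -0.5680]  P^-=[0.3892 -0.0081 0.0074; -0.0081 0.4348 0.0540; 0.0074 0.0540 0.4184]  S=[0.6273 -0.1807 0.0072; -0.1807 0.9944 -0.0217; 0.0072 -0.0217 0.9707]  K=[0.6349 0.0445 0.0705; -0.1068 0.4106 0.1537; -0.1056 -0.0490 0.4432]  nu=[0.9633, -2.8776, 4.0549]  x^+=[1.1385, -0.6092, 1.2684]  P^+=[0.1393 0.0522 0.0133; 0.0522 0.2242 -0.0019; 0.0133 -0.0019 0.2200]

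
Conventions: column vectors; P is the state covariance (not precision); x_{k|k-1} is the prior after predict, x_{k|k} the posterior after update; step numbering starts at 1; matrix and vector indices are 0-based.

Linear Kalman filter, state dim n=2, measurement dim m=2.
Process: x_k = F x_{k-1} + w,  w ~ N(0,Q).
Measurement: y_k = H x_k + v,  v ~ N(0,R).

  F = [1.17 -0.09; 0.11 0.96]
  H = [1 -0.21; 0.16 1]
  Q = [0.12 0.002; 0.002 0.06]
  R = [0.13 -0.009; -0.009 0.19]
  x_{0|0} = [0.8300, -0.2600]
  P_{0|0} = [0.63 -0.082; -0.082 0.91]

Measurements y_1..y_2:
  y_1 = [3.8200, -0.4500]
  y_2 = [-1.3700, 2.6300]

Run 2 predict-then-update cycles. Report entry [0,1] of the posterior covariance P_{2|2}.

step 1: x^-=[0.9945, -0.1583]  P^-=[1.0070 -0.0868; -0.0868 0.8890]  S=[1.2127 -0.1185; -0.1185 1.0770]  K=[0.8614 0.1637; -0.1477 0.7963]  nu=[2.7923, -0.4508]  x^+=[3.3260, -0.9298]  P^+=[0.1117 0.0055; 0.0055 0.1517]
step 2: x^-=[3.9751, -0.5268]  P^-=[0.2729 0.0094; 0.0094 0.2024]  S=[0.4079 0.0012; 0.0012 0.4023]  K=[0.6639 0.1298; -0.0827 0.5069]  nu=[-5.4558, 2.5208]  x^+=[0.6804, 1.2024]  P^+=[0.0862 0.0049; 0.0049 0.0963]

P_post[0,1] = 0.0049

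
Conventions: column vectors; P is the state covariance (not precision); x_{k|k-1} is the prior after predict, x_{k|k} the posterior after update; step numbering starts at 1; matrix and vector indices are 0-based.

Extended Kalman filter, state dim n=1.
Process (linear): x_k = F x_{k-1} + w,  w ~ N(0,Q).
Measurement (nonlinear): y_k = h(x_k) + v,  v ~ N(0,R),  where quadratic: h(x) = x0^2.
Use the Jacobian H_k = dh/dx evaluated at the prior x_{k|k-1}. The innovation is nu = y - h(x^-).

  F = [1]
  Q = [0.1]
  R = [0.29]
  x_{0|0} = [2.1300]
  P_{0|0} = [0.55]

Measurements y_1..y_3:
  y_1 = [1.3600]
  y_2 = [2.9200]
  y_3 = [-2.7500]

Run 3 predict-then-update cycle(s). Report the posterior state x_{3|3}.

x_post = [0.2845]

step 1: x^-=[2.1300]  P^-=[0.6500]  H_jac=[4.2600]  S=[12.0859]  K=[0.2291]  nu=[-3.1769]  x^+=[1.4021]  P^+=[0.0156]
step 2: x^-=[1.4021]  P^-=[0.1156]  H_jac=[2.8043]  S=[1.1991]  K=[0.2704]  nu=[0.9540]  x^+=[1.6601]  P^+=[0.0280]
step 3: x^-=[1.6601]  P^-=[0.1280]  H_jac=[3.3201]  S=[1.7005]  K=[0.2498]  nu=[-5.5058]  x^+=[0.2845]  P^+=[0.0218]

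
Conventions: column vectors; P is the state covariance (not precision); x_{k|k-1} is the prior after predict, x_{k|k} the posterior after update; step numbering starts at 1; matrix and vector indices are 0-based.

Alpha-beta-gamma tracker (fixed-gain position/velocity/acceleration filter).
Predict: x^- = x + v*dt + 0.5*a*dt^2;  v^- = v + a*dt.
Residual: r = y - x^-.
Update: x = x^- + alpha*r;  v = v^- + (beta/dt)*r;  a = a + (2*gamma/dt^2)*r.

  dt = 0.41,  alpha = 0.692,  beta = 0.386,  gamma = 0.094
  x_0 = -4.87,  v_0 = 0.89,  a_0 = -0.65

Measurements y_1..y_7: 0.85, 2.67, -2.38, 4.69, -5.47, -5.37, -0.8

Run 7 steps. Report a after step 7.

step 1: x_pred=-4.5597  r=5.4097  x^+=-0.8162  v^+=5.7166  a^+=5.4001
step 2: x_pred=1.9815  r=0.6885  x^+=2.4579  v^+=8.5788  a^+=6.1702
step 3: x_pred=6.4939  r=-8.8739  x^+=0.3532  v^+=2.7542  a^+=-3.7542
step 4: x_pred=1.1668  r=3.5232  x^+=3.6049  v^+=4.5319  a^+=0.1861
step 5: x_pred=5.4786  r=-10.9486  x^+=-2.0978  v^+=-5.6995  a^+=-12.0586
step 6: x_pred=-5.4482  r=0.0782  x^+=-5.3941  v^+=-10.5700  a^+=-11.9712
step 7: x_pred=-10.7339  r=9.9339  x^+=-3.8597  v^+=-6.1257  a^+=-0.8613

a_post = -0.8613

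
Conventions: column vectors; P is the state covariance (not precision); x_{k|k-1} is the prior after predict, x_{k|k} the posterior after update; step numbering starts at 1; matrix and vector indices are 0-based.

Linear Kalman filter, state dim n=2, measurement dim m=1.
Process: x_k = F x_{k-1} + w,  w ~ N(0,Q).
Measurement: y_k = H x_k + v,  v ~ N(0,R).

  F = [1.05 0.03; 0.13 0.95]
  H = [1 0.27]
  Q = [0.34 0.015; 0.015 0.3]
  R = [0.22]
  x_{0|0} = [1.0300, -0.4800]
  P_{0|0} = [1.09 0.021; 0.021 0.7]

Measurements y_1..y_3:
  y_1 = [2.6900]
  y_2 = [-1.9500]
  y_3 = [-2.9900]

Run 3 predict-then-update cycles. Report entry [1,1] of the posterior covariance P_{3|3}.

step 1: x^-=[1.0671, -0.3221]  P^-=[1.5437 0.2048; 0.2048 0.9554]  S=[1.9439]  K=[0.8226; 0.2380]  nu=[1.7099]  x^+=[2.4736, 0.0849]  P^+=[0.2284 -0.1758; -0.1758 0.8452]
step 2: x^-=[2.5998, 0.4022]  P^-=[0.5815 -0.1058; -0.1058 1.0232]  S=[0.8190]  K=[0.6752; 0.2081]  nu=[-4.6584]  x^+=[-0.5455, -0.5673]  P^+=[0.2082 -0.2209; -0.2209 0.9878]
step 3: x^-=[-0.5898, -0.6099]  P^-=[0.5565 -0.1496; -0.1496 1.1404]  S=[0.7788]  K=[0.6627; 0.2032]  nu=[-2.2356]  x^+=[-2.0712, -1.0642]  P^+=[0.2145 -0.2545; -0.2545 1.1082]

P_post[1,1] = 1.1082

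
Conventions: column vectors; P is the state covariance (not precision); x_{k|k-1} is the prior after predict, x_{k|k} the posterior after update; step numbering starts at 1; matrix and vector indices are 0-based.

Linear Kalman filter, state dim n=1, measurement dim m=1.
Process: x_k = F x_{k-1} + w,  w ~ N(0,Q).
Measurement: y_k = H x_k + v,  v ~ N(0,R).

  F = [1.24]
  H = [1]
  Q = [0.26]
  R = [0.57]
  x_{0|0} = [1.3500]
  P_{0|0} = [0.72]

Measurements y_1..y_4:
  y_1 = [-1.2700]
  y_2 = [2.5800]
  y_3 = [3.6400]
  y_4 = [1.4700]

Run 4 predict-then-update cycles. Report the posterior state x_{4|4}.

step 1: x^-=[1.6740]  P^-=[1.3671]  S=[1.9371]  K=[0.7057]  nu=[-2.9440]  x^+=[-0.4037]  P^+=[0.4023]
step 2: x^-=[-0.5006]  P^-=[0.8785]  S=[1.4485]  K=[0.6065]  nu=[3.0806]  x^+=[1.3678]  P^+=[0.3457]
step 3: x^-=[1.6961]  P^-=[0.7916]  S=[1.3616]  K=[0.5814]  nu=[1.9439]  x^+=[2.8262]  P^+=[0.3314]
step 4: x^-=[3.5045]  P^-=[0.7695]  S=[1.3395]  K=[0.5745]  nu=[-2.0345]  x^+=[2.3357]  P^+=[0.3275]

x_post = [2.3357]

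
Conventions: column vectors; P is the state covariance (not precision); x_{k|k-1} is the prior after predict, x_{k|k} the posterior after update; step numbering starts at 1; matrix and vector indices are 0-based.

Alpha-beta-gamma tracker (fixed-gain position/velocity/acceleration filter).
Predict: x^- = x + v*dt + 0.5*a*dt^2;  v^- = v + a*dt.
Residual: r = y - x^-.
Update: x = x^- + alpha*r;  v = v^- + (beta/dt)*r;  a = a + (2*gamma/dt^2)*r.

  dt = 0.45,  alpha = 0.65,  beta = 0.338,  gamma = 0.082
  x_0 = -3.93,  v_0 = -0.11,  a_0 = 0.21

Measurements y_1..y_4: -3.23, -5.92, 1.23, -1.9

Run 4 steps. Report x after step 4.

x_post = -0.9742

step 1: x_pred=-3.9582  r=0.7282  x^+=-3.4849  v^+=0.5315  a^+=0.7998
step 2: x_pred=-3.1647  r=-2.7553  x^+=-4.9557  v^+=-1.1781  a^+=-1.4316
step 3: x_pred=-5.6308  r=6.8608  x^+=-1.1713  v^+=3.3308  a^+=4.1247
step 4: x_pred=0.7452  r=-2.6452  x^+=-0.9742  v^+=3.2001  a^+=1.9824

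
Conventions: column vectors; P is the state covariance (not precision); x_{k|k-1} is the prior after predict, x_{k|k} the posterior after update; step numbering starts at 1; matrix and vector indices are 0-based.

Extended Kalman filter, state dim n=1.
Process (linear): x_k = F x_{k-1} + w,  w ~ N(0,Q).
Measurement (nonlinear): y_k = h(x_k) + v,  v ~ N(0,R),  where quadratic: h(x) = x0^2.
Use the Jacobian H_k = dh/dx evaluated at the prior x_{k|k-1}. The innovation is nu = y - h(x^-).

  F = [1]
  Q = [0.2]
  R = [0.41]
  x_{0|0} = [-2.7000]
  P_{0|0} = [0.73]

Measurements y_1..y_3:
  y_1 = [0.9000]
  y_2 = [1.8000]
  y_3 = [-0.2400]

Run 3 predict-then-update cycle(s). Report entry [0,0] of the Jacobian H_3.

step 1: x^-=[-2.7000]  P^-=[0.9300]  H_jac=[-5.4000]  S=[27.5288]  K=[-0.1824]  nu=[-6.3900]  x^+=[-1.5343]  P^+=[0.0139]
step 2: x^-=[-1.5343]  P^-=[0.2139]  H_jac=[-3.0686]  S=[2.4237]  K=[-0.2708]  nu=[-0.5540]  x^+=[-1.3843]  P^+=[0.0362]
step 3: x^-=[-1.3843]  P^-=[0.2362]  H_jac=[-2.7686]  S=[2.2203]  K=[-0.2945]  nu=[-2.1562]  x^+=[-0.7493]  P^+=[0.0436]

H_jac[0,0] = -2.7686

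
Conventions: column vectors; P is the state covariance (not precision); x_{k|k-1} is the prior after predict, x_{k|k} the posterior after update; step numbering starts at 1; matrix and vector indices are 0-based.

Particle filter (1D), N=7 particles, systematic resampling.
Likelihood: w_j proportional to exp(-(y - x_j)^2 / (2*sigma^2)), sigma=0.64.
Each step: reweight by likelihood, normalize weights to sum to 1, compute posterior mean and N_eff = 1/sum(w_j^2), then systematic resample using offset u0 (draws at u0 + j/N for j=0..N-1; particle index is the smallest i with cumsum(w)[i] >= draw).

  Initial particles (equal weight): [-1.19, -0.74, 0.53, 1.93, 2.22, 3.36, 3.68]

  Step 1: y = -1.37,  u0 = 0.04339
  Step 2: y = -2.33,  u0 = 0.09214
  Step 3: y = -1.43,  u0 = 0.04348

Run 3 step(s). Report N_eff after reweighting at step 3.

step 1: w=[0.6048, 0.3876, 0.0077, 0.0000, 0.0000, 0.0000, 0.0000]  mean=-1.0024  Neff=1.9380  idx=[0, 0, 0, 0, 1, 1, 1]
step 2: w=[0.2141, 0.2141, 0.2141, 0.2141, 0.0478, 0.0478, 0.0478]  mean=-1.1255  Neff=5.2550  idx=[0, 1, 1, 2, 3, 3, 5]
step 3: w=[0.1515, 0.1515, 0.1515, 0.1515, 0.1515, 0.1515, 0.0909]  mean=-1.1491  Neff=6.8490  idx=[0, 1, 2, 3, 4, 5, 5]

N_eff = 6.8490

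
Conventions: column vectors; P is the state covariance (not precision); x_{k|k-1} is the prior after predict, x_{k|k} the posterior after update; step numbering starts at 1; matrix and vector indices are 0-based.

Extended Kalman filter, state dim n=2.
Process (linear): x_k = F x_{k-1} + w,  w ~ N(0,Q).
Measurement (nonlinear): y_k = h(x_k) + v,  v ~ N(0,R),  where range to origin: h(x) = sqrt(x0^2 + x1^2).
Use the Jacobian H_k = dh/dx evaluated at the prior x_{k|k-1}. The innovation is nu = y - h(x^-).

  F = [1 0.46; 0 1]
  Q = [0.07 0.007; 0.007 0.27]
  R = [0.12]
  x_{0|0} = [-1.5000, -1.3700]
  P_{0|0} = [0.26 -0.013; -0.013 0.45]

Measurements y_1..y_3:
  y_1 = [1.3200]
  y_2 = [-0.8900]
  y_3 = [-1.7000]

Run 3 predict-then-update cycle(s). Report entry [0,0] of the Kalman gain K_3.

step 1: x^-=[-2.1302, -1.3700]  P^-=[0.4133 0.2010; 0.2010 0.7200]  H_jac=[-0.8411 -0.5409]  S=[0.8059]  K=[-0.5662; -0.6930]  nu=[-1.2127]  x^+=[-1.4436, -0.5295]  P^+=[0.1549 -0.1152; -0.1152 0.3329]
step 2: x^-=[-1.6871, -0.5295]  P^-=[0.1893 0.0449; 0.0449 0.6029]  H_jac=[-0.9541 -0.2995]  S=[0.3721]  K=[-0.5216; -0.6004]  nu=[-2.6583]  x^+=[-0.3005, 1.0665]  P^+=[0.0881 -0.0716; -0.0716 0.4688]
step 3: x^-=[0.1901, 1.0665]  P^-=[0.1914 0.1510; 0.1510 0.7388]  H_jac=[0.1755 0.9845]  S=[0.8941]  K=[0.2038; 0.8431]  nu=[-2.7834]  x^+=[-0.3773, -1.2801]  P^+=[0.1542 -0.0026; -0.0026 0.1032]

K[0,0] = 0.2038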